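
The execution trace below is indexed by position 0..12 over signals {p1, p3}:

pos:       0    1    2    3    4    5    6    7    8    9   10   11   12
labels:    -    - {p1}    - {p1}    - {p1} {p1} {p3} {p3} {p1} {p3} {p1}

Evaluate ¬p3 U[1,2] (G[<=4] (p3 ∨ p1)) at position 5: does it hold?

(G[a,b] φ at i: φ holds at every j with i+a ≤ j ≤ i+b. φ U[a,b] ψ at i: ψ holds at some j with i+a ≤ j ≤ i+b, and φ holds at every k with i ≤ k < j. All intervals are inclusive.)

Need some j in [6,7] with G[<=4] (p3 ∨ p1), and ¬p3 at every k in [5,j-1].
  j=6: G[<=4] (p3 ∨ p1) holds; ¬p3 holds at every k in [5,5] → satisfied.

Holds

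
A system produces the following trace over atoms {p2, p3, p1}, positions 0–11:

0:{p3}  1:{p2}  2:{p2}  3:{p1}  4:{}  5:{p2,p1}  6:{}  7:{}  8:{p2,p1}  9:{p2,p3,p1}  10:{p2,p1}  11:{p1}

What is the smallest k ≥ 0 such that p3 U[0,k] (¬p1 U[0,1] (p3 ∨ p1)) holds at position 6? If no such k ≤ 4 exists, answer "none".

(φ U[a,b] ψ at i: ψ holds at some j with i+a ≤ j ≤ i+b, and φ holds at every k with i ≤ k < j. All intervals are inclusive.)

none

Need earliest j ≥ 6 with (¬p1 U[0,1] (p3 ∨ p1)), and p3 at every k in [6,j-1].
  j=6: rhs fails.
  j=7: rhs holds but lhs fails at k=6.
  j=8: rhs holds but lhs fails at k=6.
  j=9: rhs holds but lhs fails at k=6.
  j=10: rhs holds but lhs fails at k=6.
No witness within the range → none.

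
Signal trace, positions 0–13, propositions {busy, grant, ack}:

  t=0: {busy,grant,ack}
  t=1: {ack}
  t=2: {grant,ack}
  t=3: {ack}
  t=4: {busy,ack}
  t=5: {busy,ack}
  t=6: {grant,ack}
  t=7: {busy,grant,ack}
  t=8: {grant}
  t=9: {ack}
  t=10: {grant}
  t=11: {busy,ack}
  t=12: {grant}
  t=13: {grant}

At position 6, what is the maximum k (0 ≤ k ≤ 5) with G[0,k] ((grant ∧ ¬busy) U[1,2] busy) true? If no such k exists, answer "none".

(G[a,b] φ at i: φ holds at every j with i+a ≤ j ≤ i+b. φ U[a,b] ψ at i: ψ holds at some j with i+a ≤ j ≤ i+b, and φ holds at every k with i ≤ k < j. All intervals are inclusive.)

0

((grant ∧ ¬busy) U[1,2] busy) must hold from j=6 onward; find where it first fails.
  j=6: holds
  j=7: fails
Holds on [6,6], so largest k = 0.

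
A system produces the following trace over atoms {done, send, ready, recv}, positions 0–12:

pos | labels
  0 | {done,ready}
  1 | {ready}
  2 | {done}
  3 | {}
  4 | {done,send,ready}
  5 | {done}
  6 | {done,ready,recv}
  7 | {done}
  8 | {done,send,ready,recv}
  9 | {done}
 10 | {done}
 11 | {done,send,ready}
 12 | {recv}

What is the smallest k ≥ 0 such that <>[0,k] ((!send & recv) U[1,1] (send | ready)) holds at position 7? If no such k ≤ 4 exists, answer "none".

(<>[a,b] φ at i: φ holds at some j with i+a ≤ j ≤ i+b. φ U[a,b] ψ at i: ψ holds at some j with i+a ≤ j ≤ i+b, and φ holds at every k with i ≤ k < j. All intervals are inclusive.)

none

Scan j = 7,8,… for ((!send & recv) U[1,1] (send | ready)):
  j=7: fails
  j=8: fails
  j=9: fails
  j=10: fails
  j=11: fails
No j in [7,11] satisfies it → none.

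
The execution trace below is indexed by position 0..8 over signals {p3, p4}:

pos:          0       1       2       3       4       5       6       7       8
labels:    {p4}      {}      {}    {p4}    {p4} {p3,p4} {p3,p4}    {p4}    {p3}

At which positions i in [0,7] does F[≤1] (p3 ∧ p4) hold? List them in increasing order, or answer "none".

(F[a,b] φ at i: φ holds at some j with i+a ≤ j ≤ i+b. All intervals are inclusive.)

Evaluate at each i in [0,7]:
  i=0: ✗ (none in [0,1])
  i=1: ✗ (none in [1,2])
  i=2: ✗ (none in [2,3])
  i=3: ✗ (none in [3,4])
  i=4: ✓ (witness j=5)
  i=5: ✓ (witness j=5)
  i=6: ✓ (witness j=6)
  i=7: ✗ (none in [7,8])

4, 5, 6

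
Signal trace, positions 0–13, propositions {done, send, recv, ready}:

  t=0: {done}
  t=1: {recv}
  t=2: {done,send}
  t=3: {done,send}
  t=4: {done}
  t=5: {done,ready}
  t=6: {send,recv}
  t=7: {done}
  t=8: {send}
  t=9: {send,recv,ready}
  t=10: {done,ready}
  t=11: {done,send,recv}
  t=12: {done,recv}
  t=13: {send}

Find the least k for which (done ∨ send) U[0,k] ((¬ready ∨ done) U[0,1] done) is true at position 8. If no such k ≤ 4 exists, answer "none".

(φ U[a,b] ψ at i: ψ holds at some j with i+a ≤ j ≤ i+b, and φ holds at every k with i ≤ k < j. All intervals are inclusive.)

2

Need earliest j ≥ 8 with ((¬ready ∨ done) U[0,1] done), and (done ∨ send) at every k in [8,j-1].
  j=8: rhs fails.
  j=9: rhs fails.
  j=10: rhs holds; lhs holds on [8,9]. k = 2.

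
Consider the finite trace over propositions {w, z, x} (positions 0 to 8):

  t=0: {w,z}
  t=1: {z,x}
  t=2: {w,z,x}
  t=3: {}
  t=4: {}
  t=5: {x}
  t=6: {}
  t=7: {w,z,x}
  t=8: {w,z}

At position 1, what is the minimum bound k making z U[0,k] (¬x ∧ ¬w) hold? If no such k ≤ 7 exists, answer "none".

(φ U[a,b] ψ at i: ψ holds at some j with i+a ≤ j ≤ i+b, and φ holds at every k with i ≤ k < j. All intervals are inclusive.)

2

Need earliest j ≥ 1 with (¬x ∧ ¬w), and z at every k in [1,j-1].
  j=1: rhs fails.
  j=2: rhs fails.
  j=3: rhs holds; lhs holds on [1,2]. k = 2.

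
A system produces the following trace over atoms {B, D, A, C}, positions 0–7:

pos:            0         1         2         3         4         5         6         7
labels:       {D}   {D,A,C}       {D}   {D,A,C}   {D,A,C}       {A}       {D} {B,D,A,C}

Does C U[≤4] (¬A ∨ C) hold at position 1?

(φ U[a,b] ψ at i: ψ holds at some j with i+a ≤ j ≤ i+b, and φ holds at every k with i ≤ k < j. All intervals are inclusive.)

Yes

Need some j in [1,5] with (¬A ∨ C), and C at every k in [1,j-1].
  j=1: (¬A ∨ C) holds; no prefix to check → satisfied.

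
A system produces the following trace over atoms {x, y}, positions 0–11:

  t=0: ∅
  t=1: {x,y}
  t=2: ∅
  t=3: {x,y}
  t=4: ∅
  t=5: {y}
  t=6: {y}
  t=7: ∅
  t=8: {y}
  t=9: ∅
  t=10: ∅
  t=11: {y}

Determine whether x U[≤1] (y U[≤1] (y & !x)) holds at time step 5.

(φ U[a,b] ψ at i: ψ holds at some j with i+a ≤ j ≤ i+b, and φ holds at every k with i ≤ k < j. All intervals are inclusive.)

Holds

Need some j in [5,6] with (y U[≤1] (y & !x)), and x at every k in [5,j-1].
  j=5: (y U[≤1] (y & !x)) holds; no prefix to check → satisfied.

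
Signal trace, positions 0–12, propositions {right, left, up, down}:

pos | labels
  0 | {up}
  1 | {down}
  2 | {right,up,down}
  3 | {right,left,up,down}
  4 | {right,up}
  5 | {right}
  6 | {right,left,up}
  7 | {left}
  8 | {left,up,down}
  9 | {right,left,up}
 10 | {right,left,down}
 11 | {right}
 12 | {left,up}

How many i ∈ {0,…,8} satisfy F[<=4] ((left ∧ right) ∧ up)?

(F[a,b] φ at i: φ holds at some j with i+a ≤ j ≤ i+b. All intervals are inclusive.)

9

Evaluate at each i in [0,8]:
  i=0: ✓ (witness j=3)
  i=1: ✓ (witness j=3)
  i=2: ✓ (witness j=3)
  i=3: ✓ (witness j=3)
  i=4: ✓ (witness j=6)
  i=5: ✓ (witness j=6)
  i=6: ✓ (witness j=6)
  i=7: ✓ (witness j=9)
  i=8: ✓ (witness j=9)
Positions where it holds: {0, 1, 2, 3, 4, 5, 6, 7, 8} → 9.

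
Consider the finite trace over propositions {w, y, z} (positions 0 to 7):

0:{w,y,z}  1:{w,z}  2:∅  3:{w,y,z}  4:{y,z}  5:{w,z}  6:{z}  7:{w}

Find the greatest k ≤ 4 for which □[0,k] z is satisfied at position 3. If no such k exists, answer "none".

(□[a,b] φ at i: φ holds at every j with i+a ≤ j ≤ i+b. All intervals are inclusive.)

3

z must hold from j=3 onward; find where it first fails.
  j=3: holds
  j=4: holds
  j=5: holds
  j=6: holds
  j=7: fails
Holds on [3,6], so largest k = 3.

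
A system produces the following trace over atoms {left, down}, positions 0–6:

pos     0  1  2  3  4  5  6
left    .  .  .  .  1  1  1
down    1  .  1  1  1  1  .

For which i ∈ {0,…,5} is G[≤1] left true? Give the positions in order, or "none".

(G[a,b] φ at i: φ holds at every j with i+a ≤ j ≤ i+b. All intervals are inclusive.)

Evaluate at each i in [0,5]:
  i=0: ✗ (fails at j=0)
  i=1: ✗ (fails at j=1)
  i=2: ✗ (fails at j=2)
  i=3: ✗ (fails at j=3)
  i=4: ✓ (all of [4,5])
  i=5: ✓ (all of [5,6])

4, 5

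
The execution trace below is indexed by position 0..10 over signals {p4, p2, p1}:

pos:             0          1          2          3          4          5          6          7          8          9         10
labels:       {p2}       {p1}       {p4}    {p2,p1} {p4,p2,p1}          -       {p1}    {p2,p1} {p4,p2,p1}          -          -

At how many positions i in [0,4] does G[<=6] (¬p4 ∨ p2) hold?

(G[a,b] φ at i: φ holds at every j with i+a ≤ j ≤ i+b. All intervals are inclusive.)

2

Evaluate at each i in [0,4]:
  i=0: ✗ (fails at j=2)
  i=1: ✗ (fails at j=2)
  i=2: ✗ (fails at j=2)
  i=3: ✓ (all of [3,9])
  i=4: ✓ (all of [4,10])
Positions where it holds: {3, 4} → 2.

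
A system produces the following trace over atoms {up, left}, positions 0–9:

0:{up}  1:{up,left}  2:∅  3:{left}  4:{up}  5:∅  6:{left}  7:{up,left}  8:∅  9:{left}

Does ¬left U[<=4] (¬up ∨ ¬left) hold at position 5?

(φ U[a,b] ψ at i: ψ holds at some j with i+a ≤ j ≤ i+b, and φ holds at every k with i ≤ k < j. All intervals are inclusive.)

Holds

Need some j in [5,9] with (¬up ∨ ¬left), and ¬left at every k in [5,j-1].
  j=5: (¬up ∨ ¬left) holds; no prefix to check → satisfied.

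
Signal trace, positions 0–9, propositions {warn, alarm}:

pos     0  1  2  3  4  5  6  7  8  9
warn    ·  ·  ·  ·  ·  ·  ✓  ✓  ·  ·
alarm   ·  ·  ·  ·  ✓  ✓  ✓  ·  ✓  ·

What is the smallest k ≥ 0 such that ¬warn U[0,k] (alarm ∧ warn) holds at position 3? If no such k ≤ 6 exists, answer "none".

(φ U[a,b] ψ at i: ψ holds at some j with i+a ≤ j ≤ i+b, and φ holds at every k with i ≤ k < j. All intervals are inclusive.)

Need earliest j ≥ 3 with (alarm ∧ warn), and ¬warn at every k in [3,j-1].
  j=3: rhs fails.
  j=4: rhs fails.
  j=5: rhs fails.
  j=6: rhs holds; lhs holds on [3,5]. k = 3.

3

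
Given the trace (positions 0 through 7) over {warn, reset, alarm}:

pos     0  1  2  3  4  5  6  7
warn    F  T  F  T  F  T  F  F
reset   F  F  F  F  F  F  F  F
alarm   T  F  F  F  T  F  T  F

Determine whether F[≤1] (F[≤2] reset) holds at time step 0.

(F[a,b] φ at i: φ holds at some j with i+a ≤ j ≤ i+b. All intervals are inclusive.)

Check F[≤2] reset at each j in [0,1]:
  j=0: fails (none in [0,2])
  j=1: fails (none in [1,3])
No position in the window satisfies it → formula fails.

No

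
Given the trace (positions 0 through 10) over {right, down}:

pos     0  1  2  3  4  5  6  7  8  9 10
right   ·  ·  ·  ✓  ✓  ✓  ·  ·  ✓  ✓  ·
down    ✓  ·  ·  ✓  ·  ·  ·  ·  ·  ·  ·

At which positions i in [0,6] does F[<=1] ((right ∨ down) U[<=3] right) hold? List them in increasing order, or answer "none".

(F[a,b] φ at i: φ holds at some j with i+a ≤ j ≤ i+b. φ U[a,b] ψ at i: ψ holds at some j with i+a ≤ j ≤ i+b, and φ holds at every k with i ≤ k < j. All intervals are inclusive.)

2, 3, 4, 5

Evaluate at each i in [0,6]:
  i=0: ✗ (none in [0,1])
  i=1: ✗ (none in [1,2])
  i=2: ✓ (witness j=3)
  i=3: ✓ (witness j=3)
  i=4: ✓ (witness j=4)
  i=5: ✓ (witness j=5)
  i=6: ✗ (none in [6,7])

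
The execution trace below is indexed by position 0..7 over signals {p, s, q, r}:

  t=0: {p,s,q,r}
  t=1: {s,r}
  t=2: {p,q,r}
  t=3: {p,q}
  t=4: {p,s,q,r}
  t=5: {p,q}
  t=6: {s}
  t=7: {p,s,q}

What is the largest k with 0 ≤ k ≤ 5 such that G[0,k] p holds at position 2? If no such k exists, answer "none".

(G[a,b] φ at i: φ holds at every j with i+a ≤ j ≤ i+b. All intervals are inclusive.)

p must hold from j=2 onward; find where it first fails.
  j=2: holds
  j=3: holds
  j=4: holds
  j=5: holds
  j=6: fails
Holds on [2,5], so largest k = 3.

3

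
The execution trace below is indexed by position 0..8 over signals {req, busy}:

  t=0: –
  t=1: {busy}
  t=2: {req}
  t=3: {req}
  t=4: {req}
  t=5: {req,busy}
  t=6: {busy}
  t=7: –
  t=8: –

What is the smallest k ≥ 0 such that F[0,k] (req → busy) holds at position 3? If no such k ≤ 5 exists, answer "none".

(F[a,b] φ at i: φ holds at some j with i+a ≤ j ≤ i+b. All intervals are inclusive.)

2

Scan j = 3,4,… for (req → busy):
  j=3: fails
  j=4: fails
  j=5: holds
First hit at j=5, so smallest k = 5-3 = 2.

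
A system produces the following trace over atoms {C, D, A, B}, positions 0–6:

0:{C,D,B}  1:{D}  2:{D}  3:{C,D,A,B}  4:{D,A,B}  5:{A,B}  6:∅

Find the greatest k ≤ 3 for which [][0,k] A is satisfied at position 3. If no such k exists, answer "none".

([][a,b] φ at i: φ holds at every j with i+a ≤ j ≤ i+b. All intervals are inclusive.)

A must hold from j=3 onward; find where it first fails.
  j=3: holds
  j=4: holds
  j=5: holds
  j=6: fails
Holds on [3,5], so largest k = 2.

2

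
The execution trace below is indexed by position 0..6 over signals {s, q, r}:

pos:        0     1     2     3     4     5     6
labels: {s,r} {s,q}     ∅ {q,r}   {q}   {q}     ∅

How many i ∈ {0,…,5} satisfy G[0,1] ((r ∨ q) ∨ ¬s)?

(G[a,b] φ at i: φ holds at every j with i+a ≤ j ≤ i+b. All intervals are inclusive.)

Evaluate at each i in [0,5]:
  i=0: ✓ (all of [0,1])
  i=1: ✓ (all of [1,2])
  i=2: ✓ (all of [2,3])
  i=3: ✓ (all of [3,4])
  i=4: ✓ (all of [4,5])
  i=5: ✓ (all of [5,6])
Positions where it holds: {0, 1, 2, 3, 4, 5} → 6.

6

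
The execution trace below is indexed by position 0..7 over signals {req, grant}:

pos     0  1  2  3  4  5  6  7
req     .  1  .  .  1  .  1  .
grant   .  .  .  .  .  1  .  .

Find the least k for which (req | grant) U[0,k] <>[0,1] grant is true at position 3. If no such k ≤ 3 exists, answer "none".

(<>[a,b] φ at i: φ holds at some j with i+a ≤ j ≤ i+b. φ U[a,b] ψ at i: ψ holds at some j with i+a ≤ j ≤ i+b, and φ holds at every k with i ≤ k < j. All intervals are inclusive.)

Need earliest j ≥ 3 with <>[0,1] grant, and (req | grant) at every k in [3,j-1].
  j=3: rhs fails.
  j=4: rhs holds but lhs fails at k=3.
  j=5: rhs holds but lhs fails at k=3.
  j=6: rhs fails.
No witness within the range → none.

none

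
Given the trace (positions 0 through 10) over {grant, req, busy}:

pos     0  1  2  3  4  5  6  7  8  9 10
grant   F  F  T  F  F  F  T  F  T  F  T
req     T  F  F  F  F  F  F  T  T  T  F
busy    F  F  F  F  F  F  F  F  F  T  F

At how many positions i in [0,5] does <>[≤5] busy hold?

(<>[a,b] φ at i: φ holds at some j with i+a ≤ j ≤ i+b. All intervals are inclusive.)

Evaluate at each i in [0,5]:
  i=0: ✗ (none in [0,5])
  i=1: ✗ (none in [1,6])
  i=2: ✗ (none in [2,7])
  i=3: ✗ (none in [3,8])
  i=4: ✓ (witness j=9)
  i=5: ✓ (witness j=9)
Positions where it holds: {4, 5} → 2.

2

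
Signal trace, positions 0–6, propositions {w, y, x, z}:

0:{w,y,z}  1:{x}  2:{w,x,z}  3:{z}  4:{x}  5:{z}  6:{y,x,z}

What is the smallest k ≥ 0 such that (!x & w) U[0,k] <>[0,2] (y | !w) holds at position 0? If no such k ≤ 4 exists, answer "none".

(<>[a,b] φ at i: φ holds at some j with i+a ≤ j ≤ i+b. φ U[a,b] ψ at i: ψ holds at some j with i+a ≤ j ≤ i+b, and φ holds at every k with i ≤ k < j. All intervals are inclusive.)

0

Need earliest j ≥ 0 with <>[0,2] (y | !w), and (!x & w) at every k in [0,j-1].
  j=0: rhs holds (empty prefix). k = 0.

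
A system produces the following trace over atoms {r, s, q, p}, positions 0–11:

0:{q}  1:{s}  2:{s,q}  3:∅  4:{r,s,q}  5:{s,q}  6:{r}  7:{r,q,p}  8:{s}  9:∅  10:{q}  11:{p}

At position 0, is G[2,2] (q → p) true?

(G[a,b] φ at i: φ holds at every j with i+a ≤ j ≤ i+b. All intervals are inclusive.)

Check (q → p) at every j in [2,2]:
  j=2: antecedent true; consequent false → ✗
Fails at j=2 → formula fails.

No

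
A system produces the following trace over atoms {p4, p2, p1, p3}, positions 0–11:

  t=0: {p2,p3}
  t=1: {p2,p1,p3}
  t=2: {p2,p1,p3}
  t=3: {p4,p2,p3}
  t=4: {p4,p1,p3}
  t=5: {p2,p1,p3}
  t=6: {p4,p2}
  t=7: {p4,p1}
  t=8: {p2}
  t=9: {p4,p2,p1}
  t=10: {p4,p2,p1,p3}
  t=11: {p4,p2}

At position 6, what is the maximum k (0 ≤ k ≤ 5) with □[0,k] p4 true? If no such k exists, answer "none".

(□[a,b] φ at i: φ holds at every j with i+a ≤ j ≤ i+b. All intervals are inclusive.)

1

p4 must hold from j=6 onward; find where it first fails.
  j=6: holds
  j=7: holds
  j=8: fails
Holds on [6,7], so largest k = 1.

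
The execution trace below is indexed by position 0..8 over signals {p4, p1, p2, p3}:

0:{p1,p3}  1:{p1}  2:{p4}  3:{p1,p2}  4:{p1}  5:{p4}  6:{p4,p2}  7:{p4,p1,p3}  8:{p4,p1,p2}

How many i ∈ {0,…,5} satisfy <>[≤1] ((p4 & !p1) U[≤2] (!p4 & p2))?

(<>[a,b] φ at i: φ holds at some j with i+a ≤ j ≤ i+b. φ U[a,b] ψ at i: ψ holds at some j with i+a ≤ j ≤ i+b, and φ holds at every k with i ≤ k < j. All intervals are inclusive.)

3

Evaluate at each i in [0,5]:
  i=0: ✗ (none in [0,1])
  i=1: ✓ (witness j=2)
  i=2: ✓ (witness j=2)
  i=3: ✓ (witness j=3)
  i=4: ✗ (none in [4,5])
  i=5: ✗ (none in [5,6])
Positions where it holds: {1, 2, 3} → 3.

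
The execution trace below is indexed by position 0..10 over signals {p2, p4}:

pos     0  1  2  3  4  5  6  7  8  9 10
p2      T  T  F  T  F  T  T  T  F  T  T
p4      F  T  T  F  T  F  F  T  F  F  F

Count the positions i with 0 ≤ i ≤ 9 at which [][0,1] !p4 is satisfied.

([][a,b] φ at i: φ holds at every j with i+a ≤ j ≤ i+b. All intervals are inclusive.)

Evaluate at each i in [0,9]:
  i=0: ✗ (fails at j=1)
  i=1: ✗ (fails at j=1)
  i=2: ✗ (fails at j=2)
  i=3: ✗ (fails at j=4)
  i=4: ✗ (fails at j=4)
  i=5: ✓ (all of [5,6])
  i=6: ✗ (fails at j=7)
  i=7: ✗ (fails at j=7)
  i=8: ✓ (all of [8,9])
  i=9: ✓ (all of [9,10])
Positions where it holds: {5, 8, 9} → 3.

3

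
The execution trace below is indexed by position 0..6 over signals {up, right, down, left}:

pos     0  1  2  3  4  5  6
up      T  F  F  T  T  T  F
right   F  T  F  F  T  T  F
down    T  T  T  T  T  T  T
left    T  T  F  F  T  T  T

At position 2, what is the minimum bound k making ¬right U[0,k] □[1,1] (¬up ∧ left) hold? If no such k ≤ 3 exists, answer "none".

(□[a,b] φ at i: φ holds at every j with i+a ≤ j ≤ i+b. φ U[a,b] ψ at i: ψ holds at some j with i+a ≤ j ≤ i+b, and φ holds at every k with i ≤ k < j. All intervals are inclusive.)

Need earliest j ≥ 2 with □[1,1] (¬up ∧ left), and ¬right at every k in [2,j-1].
  j=2: rhs fails.
  j=3: rhs fails.
  j=4: rhs fails.
  j=5: rhs holds but lhs fails at k=4.
No witness within the range → none.

none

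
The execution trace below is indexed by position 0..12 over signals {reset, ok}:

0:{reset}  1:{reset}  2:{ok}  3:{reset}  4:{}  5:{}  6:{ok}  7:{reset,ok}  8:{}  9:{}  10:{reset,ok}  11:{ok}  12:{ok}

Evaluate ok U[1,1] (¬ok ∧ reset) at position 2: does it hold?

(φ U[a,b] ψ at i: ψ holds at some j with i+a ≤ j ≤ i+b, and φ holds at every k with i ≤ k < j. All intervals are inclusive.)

Need some j in [3,3] with (¬ok ∧ reset), and ok at every k in [2,j-1].
  j=3: (¬ok ∧ reset) holds; ok holds at every k in [2,2] → satisfied.

True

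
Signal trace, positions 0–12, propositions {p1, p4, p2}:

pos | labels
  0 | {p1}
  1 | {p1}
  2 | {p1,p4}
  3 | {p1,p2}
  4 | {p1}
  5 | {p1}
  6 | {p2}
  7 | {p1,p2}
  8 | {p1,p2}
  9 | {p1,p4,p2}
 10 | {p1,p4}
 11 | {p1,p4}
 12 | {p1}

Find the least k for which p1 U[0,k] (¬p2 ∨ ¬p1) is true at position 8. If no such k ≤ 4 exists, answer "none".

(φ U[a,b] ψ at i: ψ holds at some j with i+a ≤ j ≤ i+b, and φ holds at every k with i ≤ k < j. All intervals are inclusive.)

Need earliest j ≥ 8 with (¬p2 ∨ ¬p1), and p1 at every k in [8,j-1].
  j=8: rhs fails.
  j=9: rhs fails.
  j=10: rhs holds; lhs holds on [8,9]. k = 2.

2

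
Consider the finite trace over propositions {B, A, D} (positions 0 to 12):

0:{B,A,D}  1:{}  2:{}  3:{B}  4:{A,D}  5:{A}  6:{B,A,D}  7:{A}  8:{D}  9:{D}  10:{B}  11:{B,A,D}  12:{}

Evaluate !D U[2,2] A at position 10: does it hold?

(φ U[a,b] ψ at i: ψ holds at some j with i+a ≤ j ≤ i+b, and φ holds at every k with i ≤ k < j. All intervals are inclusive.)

Need some j in [12,12] with A, and !D at every k in [10,j-1].
  j=12: A false.
No j in the window works → until fails.

Does not hold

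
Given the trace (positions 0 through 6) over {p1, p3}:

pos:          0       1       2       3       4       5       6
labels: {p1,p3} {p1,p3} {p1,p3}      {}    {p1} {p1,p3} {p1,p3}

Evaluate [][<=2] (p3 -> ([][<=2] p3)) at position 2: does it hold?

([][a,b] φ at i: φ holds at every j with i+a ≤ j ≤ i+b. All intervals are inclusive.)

Check (p3 -> ([][<=2] p3)) at every j in [2,4]:
  j=2: antecedent true; consequent fails at 3 → ✗
  j=3: antecedent false → ✓
  j=4: antecedent false → ✓
Fails at j=2 → formula fails.

No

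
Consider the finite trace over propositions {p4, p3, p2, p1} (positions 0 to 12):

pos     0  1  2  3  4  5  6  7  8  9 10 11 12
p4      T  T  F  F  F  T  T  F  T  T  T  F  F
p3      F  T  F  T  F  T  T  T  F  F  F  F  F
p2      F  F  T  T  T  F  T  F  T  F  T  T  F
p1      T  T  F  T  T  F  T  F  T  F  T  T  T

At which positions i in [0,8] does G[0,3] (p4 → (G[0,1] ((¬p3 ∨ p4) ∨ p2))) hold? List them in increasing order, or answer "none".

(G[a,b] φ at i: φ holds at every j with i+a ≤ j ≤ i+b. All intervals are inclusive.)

Evaluate at each i in [0,8]:
  i=0: ✓ (all of [0,3])
  i=1: ✓ (all of [1,4])
  i=2: ✓ (all of [2,5])
  i=3: ✗ (fails at j=6)
  i=4: ✗ (fails at j=6)
  i=5: ✗ (fails at j=6)
  i=6: ✗ (fails at j=6)
  i=7: ✓ (all of [7,10])
  i=8: ✓ (all of [8,11])

0, 1, 2, 7, 8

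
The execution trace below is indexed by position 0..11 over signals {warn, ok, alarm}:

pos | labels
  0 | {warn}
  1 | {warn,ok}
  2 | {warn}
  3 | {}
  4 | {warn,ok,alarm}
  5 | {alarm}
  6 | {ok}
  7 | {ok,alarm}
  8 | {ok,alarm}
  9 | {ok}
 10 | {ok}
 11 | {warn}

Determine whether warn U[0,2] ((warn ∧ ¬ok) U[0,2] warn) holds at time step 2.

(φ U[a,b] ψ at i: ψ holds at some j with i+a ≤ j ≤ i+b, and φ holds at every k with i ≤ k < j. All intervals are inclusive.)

Need some j in [2,4] with ((warn ∧ ¬ok) U[0,2] warn), and warn at every k in [2,j-1].
  j=2: ((warn ∧ ¬ok) U[0,2] warn) holds; no prefix to check → satisfied.

Yes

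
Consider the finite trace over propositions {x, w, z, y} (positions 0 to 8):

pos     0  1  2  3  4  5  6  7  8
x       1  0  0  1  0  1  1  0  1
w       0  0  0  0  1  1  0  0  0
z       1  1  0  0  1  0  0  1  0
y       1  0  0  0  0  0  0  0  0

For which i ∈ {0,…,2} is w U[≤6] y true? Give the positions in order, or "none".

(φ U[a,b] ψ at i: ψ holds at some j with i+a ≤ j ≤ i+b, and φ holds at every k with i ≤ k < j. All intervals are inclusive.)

0

Evaluate at each i in [0,2]:
  i=0: ✓ (rhs at j=0)
  i=1: ✗ (no rhs in [1,7])
  i=2: ✗ (no rhs in [2,8])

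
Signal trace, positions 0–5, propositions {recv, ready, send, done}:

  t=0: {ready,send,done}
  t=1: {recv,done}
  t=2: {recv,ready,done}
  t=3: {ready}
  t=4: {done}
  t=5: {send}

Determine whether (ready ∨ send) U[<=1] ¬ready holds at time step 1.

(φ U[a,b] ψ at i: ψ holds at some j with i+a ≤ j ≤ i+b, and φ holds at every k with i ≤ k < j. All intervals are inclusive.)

Holds

Need some j in [1,2] with ¬ready, and (ready ∨ send) at every k in [1,j-1].
  j=1: ¬ready holds; no prefix to check → satisfied.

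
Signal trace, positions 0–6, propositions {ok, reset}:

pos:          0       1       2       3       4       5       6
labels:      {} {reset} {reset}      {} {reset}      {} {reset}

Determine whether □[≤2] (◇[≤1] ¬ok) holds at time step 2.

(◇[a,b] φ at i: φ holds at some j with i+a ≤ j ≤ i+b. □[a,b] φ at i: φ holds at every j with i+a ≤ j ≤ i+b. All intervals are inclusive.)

Check ◇[≤1] ¬ok at every j in [2,4]:
  j=2: holds (witness at 2)
  j=3: holds (witness at 3)
  j=4: holds (witness at 4)
All positions satisfy it → formula holds.

Holds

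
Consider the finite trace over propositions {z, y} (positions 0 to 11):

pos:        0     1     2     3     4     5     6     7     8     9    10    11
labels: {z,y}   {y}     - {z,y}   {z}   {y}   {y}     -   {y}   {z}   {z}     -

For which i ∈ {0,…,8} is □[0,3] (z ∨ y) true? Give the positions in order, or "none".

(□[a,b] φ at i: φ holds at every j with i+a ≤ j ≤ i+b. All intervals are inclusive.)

Evaluate at each i in [0,8]:
  i=0: ✗ (fails at j=2)
  i=1: ✗ (fails at j=2)
  i=2: ✗ (fails at j=2)
  i=3: ✓ (all of [3,6])
  i=4: ✗ (fails at j=7)
  i=5: ✗ (fails at j=7)
  i=6: ✗ (fails at j=7)
  i=7: ✗ (fails at j=7)
  i=8: ✗ (fails at j=11)

3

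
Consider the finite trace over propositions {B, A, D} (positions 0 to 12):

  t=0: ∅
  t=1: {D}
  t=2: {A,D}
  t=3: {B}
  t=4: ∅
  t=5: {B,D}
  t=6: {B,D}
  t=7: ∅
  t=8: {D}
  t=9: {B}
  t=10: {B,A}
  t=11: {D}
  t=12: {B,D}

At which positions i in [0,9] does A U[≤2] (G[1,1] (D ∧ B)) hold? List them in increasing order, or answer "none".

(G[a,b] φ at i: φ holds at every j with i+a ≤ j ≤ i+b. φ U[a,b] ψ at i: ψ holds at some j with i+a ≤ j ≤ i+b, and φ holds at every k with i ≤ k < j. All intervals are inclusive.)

4, 5

Evaluate at each i in [0,9]:
  i=0: ✗ (no rhs in [0,2])
  i=1: ✗ (no rhs in [1,3])
  i=2: ✗ (lhs fails at k=3 before rhs at j=4)
  i=3: ✗ (lhs fails at k=3 before rhs at j=4)
  i=4: ✓ (rhs at j=4)
  i=5: ✓ (rhs at j=5)
  i=6: ✗ (no rhs in [6,8])
  i=7: ✗ (no rhs in [7,9])
  i=8: ✗ (no rhs in [8,10])
  i=9: ✗ (lhs fails at k=9 before rhs at j=11)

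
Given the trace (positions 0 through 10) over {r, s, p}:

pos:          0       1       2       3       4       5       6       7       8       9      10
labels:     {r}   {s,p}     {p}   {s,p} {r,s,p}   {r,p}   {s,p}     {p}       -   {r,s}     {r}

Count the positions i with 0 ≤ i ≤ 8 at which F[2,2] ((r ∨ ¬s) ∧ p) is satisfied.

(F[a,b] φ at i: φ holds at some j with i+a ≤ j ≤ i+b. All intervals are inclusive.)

Evaluate at each i in [0,8]:
  i=0: ✓ (witness j=2)
  i=1: ✗ (none in [3,3])
  i=2: ✓ (witness j=4)
  i=3: ✓ (witness j=5)
  i=4: ✗ (none in [6,6])
  i=5: ✓ (witness j=7)
  i=6: ✗ (none in [8,8])
  i=7: ✗ (none in [9,9])
  i=8: ✗ (none in [10,10])
Positions where it holds: {0, 2, 3, 5} → 4.

4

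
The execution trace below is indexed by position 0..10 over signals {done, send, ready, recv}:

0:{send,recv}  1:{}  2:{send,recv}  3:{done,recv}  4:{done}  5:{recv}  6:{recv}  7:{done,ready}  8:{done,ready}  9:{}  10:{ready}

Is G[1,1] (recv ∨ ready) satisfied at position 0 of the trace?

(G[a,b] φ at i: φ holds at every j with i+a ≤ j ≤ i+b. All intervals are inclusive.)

Check (recv ∨ ready) at every j in [1,1]:
  j=1: false
Fails at j=1 → formula fails.

Does not hold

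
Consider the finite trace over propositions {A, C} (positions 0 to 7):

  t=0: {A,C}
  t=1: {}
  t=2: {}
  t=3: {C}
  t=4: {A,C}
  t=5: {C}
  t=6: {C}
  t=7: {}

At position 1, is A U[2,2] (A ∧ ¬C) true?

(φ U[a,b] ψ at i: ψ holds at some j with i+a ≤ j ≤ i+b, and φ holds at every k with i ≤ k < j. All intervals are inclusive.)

No

Need some j in [3,3] with (A ∧ ¬C), and A at every k in [1,j-1].
  j=3: (A ∧ ¬C) false.
No j in the window works → until fails.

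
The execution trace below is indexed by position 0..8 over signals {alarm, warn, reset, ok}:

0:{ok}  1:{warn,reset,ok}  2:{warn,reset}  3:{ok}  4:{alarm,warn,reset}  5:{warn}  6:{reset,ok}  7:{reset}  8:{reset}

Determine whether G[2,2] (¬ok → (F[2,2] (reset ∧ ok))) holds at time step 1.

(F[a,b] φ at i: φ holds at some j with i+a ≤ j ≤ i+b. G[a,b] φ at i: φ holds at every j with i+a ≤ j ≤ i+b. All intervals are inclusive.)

True

Check (¬ok → (F[2,2] (reset ∧ ok))) at every j in [3,3]:
  j=3: antecedent false → ✓
All positions satisfy it → formula holds.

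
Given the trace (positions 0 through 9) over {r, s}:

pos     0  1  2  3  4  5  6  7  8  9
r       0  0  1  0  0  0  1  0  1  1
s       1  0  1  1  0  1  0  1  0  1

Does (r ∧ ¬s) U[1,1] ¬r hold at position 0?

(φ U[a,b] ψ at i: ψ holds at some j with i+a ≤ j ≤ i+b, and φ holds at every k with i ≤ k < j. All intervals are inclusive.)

No

Need some j in [1,1] with ¬r, and (r ∧ ¬s) at every k in [0,j-1].
  j=1: ¬r holds, but (r ∧ ¬s) fails at k=0 → not this j.
No j in the window works → until fails.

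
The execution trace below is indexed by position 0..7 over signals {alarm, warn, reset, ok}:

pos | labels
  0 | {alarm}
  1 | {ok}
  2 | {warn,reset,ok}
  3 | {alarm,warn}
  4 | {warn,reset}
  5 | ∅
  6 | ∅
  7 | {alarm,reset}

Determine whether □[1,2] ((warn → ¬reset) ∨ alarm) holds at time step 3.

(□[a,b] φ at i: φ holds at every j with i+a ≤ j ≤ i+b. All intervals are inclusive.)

No

Check ((warn → ¬reset) ∨ alarm) at every j in [4,5]:
  j=4: false
  j=5: true
Fails at j=4 → formula fails.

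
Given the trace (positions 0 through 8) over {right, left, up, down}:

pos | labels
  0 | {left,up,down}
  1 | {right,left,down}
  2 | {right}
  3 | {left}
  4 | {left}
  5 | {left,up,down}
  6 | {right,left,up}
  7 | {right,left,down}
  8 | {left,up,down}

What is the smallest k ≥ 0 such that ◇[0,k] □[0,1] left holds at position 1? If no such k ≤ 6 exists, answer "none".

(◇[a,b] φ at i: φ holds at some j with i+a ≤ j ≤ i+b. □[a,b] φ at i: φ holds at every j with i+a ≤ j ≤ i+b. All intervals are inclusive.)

2

Scan j = 1,2,… for □[0,1] left:
  j=1: fails
  j=2: fails
  j=3: holds
First hit at j=3, so smallest k = 3-1 = 2.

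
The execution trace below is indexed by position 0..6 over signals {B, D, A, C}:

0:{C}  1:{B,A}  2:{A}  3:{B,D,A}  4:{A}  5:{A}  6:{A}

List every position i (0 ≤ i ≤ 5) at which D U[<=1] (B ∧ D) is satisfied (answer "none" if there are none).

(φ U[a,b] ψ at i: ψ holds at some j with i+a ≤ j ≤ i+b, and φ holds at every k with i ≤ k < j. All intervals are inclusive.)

Evaluate at each i in [0,5]:
  i=0: ✗ (no rhs in [0,1])
  i=1: ✗ (no rhs in [1,2])
  i=2: ✗ (lhs fails at k=2 before rhs at j=3)
  i=3: ✓ (rhs at j=3)
  i=4: ✗ (no rhs in [4,5])
  i=5: ✗ (no rhs in [5,6])

3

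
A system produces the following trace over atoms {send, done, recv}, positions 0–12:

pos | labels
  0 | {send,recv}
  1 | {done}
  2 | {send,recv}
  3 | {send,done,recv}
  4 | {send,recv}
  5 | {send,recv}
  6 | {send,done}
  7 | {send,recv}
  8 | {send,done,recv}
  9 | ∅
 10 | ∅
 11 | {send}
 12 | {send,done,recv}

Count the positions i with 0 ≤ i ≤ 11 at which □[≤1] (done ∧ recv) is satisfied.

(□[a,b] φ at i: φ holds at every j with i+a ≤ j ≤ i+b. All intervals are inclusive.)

Evaluate at each i in [0,11]:
  i=0: ✗ (fails at j=0)
  i=1: ✗ (fails at j=1)
  i=2: ✗ (fails at j=2)
  i=3: ✗ (fails at j=4)
  i=4: ✗ (fails at j=4)
  i=5: ✗ (fails at j=5)
  i=6: ✗ (fails at j=6)
  i=7: ✗ (fails at j=7)
  i=8: ✗ (fails at j=9)
  i=9: ✗ (fails at j=9)
  i=10: ✗ (fails at j=10)
  i=11: ✗ (fails at j=11)
Positions where it holds: {} → 0.

0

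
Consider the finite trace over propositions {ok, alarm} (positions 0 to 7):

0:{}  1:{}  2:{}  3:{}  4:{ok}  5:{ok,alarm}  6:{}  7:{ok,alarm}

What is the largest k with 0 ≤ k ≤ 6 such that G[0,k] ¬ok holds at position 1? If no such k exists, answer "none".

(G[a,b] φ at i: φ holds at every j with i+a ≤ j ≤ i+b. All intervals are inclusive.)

¬ok must hold from j=1 onward; find where it first fails.
  j=1: holds
  j=2: holds
  j=3: holds
  j=4: fails
Holds on [1,3], so largest k = 2.

2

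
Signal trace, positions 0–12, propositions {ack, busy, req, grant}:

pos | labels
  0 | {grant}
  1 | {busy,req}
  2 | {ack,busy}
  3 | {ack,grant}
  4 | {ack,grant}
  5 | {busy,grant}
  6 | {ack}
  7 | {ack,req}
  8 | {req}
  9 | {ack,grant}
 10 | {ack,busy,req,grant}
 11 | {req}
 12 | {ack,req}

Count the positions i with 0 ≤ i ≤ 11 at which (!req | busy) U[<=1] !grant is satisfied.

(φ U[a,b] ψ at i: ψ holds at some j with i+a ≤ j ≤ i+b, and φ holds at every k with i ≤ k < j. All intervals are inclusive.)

9

Evaluate at each i in [0,11]:
  i=0: ✓ (rhs at j=1; lhs holds on [0,0])
  i=1: ✓ (rhs at j=1)
  i=2: ✓ (rhs at j=2)
  i=3: ✗ (no rhs in [3,4])
  i=4: ✗ (no rhs in [4,5])
  i=5: ✓ (rhs at j=6; lhs holds on [5,5])
  i=6: ✓ (rhs at j=6)
  i=7: ✓ (rhs at j=7)
  i=8: ✓ (rhs at j=8)
  i=9: ✗ (no rhs in [9,10])
  i=10: ✓ (rhs at j=11; lhs holds on [10,10])
  i=11: ✓ (rhs at j=11)
Positions where it holds: {0, 1, 2, 5, 6, 7, 8, 10, 11} → 9.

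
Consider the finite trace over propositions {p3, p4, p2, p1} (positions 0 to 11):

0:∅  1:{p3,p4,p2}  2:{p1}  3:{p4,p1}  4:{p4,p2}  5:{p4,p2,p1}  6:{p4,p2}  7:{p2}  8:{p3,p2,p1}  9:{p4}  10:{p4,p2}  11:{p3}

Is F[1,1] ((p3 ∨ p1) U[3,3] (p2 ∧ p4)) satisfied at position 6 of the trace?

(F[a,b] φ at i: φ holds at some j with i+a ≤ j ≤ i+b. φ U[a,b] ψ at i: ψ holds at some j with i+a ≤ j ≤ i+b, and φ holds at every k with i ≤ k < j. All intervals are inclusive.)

Does not hold

Check ((p3 ∨ p1) U[3,3] (p2 ∧ p4)) at each j in [7,7]:
  j=7: fails
No position in the window satisfies it → formula fails.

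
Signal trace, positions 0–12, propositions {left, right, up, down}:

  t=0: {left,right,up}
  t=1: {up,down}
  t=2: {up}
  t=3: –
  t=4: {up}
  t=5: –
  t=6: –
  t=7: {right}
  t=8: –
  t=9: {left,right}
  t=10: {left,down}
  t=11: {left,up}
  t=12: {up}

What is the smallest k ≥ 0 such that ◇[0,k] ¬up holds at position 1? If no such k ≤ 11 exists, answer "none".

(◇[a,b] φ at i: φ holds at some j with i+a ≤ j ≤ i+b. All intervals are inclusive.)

Scan j = 1,2,… for ¬up:
  j=1: fails
  j=2: fails
  j=3: holds
First hit at j=3, so smallest k = 3-1 = 2.

2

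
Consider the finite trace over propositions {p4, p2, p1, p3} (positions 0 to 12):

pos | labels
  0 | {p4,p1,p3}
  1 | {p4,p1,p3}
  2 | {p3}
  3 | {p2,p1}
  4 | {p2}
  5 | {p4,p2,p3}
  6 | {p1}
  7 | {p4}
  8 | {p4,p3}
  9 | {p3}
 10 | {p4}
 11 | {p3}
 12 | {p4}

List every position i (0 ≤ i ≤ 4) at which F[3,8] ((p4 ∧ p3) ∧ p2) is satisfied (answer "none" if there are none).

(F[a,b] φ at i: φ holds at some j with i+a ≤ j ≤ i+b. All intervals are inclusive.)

Evaluate at each i in [0,4]:
  i=0: ✓ (witness j=5)
  i=1: ✓ (witness j=5)
  i=2: ✓ (witness j=5)
  i=3: ✗ (none in [6,11])
  i=4: ✗ (none in [7,12])

0, 1, 2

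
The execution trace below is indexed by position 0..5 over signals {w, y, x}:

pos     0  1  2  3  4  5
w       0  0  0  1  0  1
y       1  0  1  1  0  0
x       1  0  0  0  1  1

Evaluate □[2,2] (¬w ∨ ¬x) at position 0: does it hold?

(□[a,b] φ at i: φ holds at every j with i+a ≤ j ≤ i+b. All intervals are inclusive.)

Holds

Check (¬w ∨ ¬x) at every j in [2,2]:
  j=2: true
All positions satisfy it → formula holds.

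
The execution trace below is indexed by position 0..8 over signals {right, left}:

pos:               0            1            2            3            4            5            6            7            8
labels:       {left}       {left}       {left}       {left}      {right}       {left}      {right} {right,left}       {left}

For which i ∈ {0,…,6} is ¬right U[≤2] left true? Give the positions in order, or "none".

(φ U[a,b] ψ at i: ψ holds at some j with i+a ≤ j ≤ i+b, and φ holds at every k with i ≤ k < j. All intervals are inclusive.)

0, 1, 2, 3, 5

Evaluate at each i in [0,6]:
  i=0: ✓ (rhs at j=0)
  i=1: ✓ (rhs at j=1)
  i=2: ✓ (rhs at j=2)
  i=3: ✓ (rhs at j=3)
  i=4: ✗ (lhs fails at k=4 before rhs at j=5)
  i=5: ✓ (rhs at j=5)
  i=6: ✗ (lhs fails at k=6 before rhs at j=7)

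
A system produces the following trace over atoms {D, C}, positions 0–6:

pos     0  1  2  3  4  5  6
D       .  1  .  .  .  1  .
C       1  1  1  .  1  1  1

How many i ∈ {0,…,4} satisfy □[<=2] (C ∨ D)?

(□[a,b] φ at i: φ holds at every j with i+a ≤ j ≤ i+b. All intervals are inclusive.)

Evaluate at each i in [0,4]:
  i=0: ✓ (all of [0,2])
  i=1: ✗ (fails at j=3)
  i=2: ✗ (fails at j=3)
  i=3: ✗ (fails at j=3)
  i=4: ✓ (all of [4,6])
Positions where it holds: {0, 4} → 2.

2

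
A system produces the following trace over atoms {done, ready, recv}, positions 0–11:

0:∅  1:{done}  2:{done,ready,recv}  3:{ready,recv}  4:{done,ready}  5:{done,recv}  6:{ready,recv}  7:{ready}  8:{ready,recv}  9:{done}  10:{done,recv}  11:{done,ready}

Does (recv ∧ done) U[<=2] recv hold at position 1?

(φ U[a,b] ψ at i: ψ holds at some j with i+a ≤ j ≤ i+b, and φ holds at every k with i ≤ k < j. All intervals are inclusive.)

No

Need some j in [1,3] with recv, and (recv ∧ done) at every k in [1,j-1].
  j=1: recv false.
  j=2: recv holds, but (recv ∧ done) fails at k=1 → not this j.
  j=3: recv holds, but (recv ∧ done) fails at k=1 → not this j.
No j in the window works → until fails.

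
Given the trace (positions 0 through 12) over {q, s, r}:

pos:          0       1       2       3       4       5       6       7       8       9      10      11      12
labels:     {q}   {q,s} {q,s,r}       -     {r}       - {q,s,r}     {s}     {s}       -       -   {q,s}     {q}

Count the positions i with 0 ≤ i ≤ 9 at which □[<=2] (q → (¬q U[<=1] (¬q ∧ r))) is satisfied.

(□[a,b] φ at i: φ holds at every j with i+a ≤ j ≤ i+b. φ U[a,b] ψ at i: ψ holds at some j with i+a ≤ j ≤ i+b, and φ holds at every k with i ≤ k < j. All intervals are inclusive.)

3

Evaluate at each i in [0,9]:
  i=0: ✗ (fails at j=0)
  i=1: ✗ (fails at j=1)
  i=2: ✗ (fails at j=2)
  i=3: ✓ (all of [3,5])
  i=4: ✗ (fails at j=6)
  i=5: ✗ (fails at j=6)
  i=6: ✗ (fails at j=6)
  i=7: ✓ (all of [7,9])
  i=8: ✓ (all of [8,10])
  i=9: ✗ (fails at j=11)
Positions where it holds: {3, 7, 8} → 3.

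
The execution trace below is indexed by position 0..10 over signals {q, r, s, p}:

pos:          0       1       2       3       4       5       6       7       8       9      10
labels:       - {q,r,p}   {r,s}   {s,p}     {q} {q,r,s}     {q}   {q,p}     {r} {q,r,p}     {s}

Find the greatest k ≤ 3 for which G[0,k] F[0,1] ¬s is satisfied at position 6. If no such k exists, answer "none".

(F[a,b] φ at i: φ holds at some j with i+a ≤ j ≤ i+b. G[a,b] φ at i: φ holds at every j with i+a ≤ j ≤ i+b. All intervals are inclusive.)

3

F[0,1] ¬s must hold from j=6 onward; find where it first fails.
  j=6: holds
  j=7: holds
  j=8: holds
  j=9: holds
Holds through j=9; largest k = 3.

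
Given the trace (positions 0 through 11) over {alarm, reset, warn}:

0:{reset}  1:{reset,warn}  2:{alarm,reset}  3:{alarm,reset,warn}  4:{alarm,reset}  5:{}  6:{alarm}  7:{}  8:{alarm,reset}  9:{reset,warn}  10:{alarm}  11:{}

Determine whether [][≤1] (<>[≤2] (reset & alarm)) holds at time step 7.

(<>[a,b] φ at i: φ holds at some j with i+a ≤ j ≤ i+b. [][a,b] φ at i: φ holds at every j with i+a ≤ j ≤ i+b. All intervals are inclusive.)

Check <>[≤2] (reset & alarm) at every j in [7,8]:
  j=7: holds (witness at 8)
  j=8: holds (witness at 8)
All positions satisfy it → formula holds.

Holds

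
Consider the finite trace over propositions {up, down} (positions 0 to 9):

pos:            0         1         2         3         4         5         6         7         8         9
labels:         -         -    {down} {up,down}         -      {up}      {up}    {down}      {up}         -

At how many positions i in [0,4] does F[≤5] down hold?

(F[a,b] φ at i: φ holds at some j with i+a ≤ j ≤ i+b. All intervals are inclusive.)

Evaluate at each i in [0,4]:
  i=0: ✓ (witness j=2)
  i=1: ✓ (witness j=2)
  i=2: ✓ (witness j=2)
  i=3: ✓ (witness j=3)
  i=4: ✓ (witness j=7)
Positions where it holds: {0, 1, 2, 3, 4} → 5.

5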